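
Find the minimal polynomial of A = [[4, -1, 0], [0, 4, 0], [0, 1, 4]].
m_A(x) = (x - 4)^2

The characteristic polynomial factors as (x - 4)^3. The minimal polynomial is ∏(x - λ)^{k_λ} where k_λ is the size of the largest Jordan block at λ.

For λ = 4: rank(A - 4I) = 1, and the largest Jordan block has size 2 (the smallest k with rank((A - 4I)^k) = rank((A - 4I)^(k+1))).

So m_A(x) = (x - 4)^2.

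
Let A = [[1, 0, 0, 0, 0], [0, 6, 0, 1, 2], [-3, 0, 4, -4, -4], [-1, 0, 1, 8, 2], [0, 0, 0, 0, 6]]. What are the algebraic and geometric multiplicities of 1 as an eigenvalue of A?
The characteristic polynomial is (x - 6)^4(x - 1), so the factor x - 1 appears with exponent 1: the algebraic multiplicity is 1.

rank(A - I) = 4, so the eigenspace has dimension 5 - 4 = 1: the geometric multiplicity is 1.

algebraic multiplicity 1, geometric multiplicity 1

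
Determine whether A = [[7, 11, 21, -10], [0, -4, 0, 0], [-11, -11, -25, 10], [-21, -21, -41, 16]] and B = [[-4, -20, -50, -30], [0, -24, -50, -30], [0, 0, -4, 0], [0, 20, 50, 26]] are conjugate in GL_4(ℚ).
No.

Both have characteristic polynomial (x - 6)(x + 4)^3, but the minimal polynomial of A is (x - 6)(x + 4)^2 while the minimal polynomial of B is (x - 6)(x + 4). The minimal polynomial is a similarity invariant, so A and B are not similar.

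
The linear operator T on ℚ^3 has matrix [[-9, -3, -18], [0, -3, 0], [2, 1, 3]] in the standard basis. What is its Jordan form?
The characteristic polynomial is det(xI - A) = (x + 3)^3, so the eigenvalues are -3 (algebraic multiplicity 3).

For λ = -3: rank(A + 3I) = 1, rank((A + 3I)^2) = 0. The eigenspace has dimension 3 - 1 = 2, so there are 2 Jordan blocks; the rank sequence gives block sizes [2, 1].

Assembling the blocks gives the Jordan form J above.

J = [[-3, 1, 0], [0, -3, 0], [0, 0, -3]]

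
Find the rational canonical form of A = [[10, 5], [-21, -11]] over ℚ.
R = [[0, 5], [1, -1]]

The invariant factors of A (the non-unit diagonal entries of the Smith normal form of xI - A over ℚ[x]) are x^2 + x - 5, each dividing the next. The characteristic polynomial is their product, x^2 + x - 5.

The rational canonical form is the block-diagonal matrix of companion matrices C(f_i):
R = [[0, 5], [1, -1]].

Note the characteristic polynomial does not split into linear factors over ℚ, so A has no Jordan form over ℚ; the rational canonical form exists over any field.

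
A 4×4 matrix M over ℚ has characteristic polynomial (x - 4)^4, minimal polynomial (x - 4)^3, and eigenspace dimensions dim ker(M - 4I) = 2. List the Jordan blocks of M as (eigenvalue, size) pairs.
Jordan blocks: (4, 3), (4, 1)

λ = 4: algebraic multiplicity 4 (exponent in χ_M), largest block size 3 (exponent in m_M), 2 blocks (geometric multiplicity). These force block sizes [3, 1].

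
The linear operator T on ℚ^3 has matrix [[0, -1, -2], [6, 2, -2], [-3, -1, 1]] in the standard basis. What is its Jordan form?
J = [[0, 1, 0], [0, 0, 0], [0, 0, 3]]

The characteristic polynomial is det(xI - A) = x^2(x - 3), so the eigenvalues are 0 (algebraic multiplicity 2), 3 (algebraic multiplicity 1).

For λ = 0: rank(A) = 2, rank(A^2) = 1. The eigenspace has dimension 3 - 2 = 1, so there is 1 Jordan block; the rank sequence gives block sizes [2].

For λ = 3: algebraic multiplicity 1 gives one 1×1 block.

Assembling the blocks gives the Jordan form J above.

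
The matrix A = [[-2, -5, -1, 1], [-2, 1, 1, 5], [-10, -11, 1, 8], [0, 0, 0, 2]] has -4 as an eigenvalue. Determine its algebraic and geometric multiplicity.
algebraic multiplicity 1, geometric multiplicity 1

The characteristic polynomial is (x - 2)^3(x + 4), so the factor x + 4 appears with exponent 1: the algebraic multiplicity is 1.

rank(A + 4I) = 3, so the eigenspace has dimension 4 - 3 = 1: the geometric multiplicity is 1.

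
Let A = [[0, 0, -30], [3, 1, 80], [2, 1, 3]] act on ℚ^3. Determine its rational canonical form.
R = [[0, 0, -30], [1, 0, 17], [0, 1, 4]]

The invariant factors of A (the non-unit diagonal entries of the Smith normal form of xI - A over ℚ[x]) are (x - 6)(x^2 + 2x - 5), each dividing the next. The characteristic polynomial is their product, (x - 6)(x^2 + 2x - 5).

The rational canonical form is the block-diagonal matrix of companion matrices C(f_i):
R = [[0, 0, -30], [1, 0, 17], [0, 1, 4]].

Note the characteristic polynomial does not split into linear factors over ℚ, so A has no Jordan form over ℚ; the rational canonical form exists over any field.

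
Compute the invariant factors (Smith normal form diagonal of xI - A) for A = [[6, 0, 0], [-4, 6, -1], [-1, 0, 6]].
The Jordan structure of A has elementary divisors (x - 6)^3. Arranging the block sizes at each eigenvalue in decreasing order and taking row products gives the invariant factors.

Invariant factors (smallest first, each dividing the next): (x - 6)^3.

Check: the last factor (x - 6)^3 is the minimal polynomial, and the product (x - 6)^3 is the characteristic polynomial.

(x - 6)^3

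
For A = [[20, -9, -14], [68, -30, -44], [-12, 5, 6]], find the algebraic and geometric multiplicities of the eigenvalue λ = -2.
algebraic multiplicity 2, geometric multiplicity 1

The characteristic polynomial is x(x + 2)^2, so the factor x + 2 appears with exponent 2: the algebraic multiplicity is 2.

rank(A + 2I) = 2, so the eigenspace has dimension 3 - 2 = 1: the geometric multiplicity is 1.

Since 1 < 2, A is not diagonalizable.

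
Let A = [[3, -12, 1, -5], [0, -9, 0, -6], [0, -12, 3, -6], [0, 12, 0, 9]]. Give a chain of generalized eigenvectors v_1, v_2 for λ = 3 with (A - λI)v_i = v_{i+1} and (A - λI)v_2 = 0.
We seek v_1 ∈ ker((A - 3I)^2) \ ker(A - 3I), then set v_{i+1} = (A - 3I) v_i.

One such chain is v_1 = [[1, 0, 1, 0]]^T, v_2 = [[1, 0, 0, 0]]^T. Check: (A - 3I) v_2 = [[0, 0, 0, 0]]^T = 0.

v_1 = [[1, 0, 1, 0]]^T, v_2 = [[1, 0, 0, 0]]^T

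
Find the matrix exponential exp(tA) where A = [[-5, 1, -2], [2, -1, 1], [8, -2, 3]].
A has Jordan form J = [[-1, 1, 0], [0, -1, 1], [0, 0, -1]] with A = PJP^{-1}, so e^{tA} = P e^{tJ} P^{-1}.

For a Jordan block J_k(λ), e^{tJ_k(λ)} = e^{λt} · (I + tN + t^2 N^2/2! + ... + t^{k-1} N^{k-1}/(k-1)!) where N is the nilpotent superdiagonal part.

Assembling the blocks and conjugating back gives the entries of e^{tA} as shown above.

e^{tA} = [[(t^2 - 4*t + 1)*e^{-t}, t*e^{-t}, t*(t - 4)*e^{-t}/2], [2*t*e^{-t}, e^{-t}, t*e^{-t}], [2*t*(4 - t)*e^{-t}, -2*t*e^{-t}, (-t^2 + 4*t + 1)*e^{-t}]]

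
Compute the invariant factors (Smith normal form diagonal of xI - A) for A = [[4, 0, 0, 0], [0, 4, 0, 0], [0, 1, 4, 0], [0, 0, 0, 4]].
x - 4, x - 4, (x - 4)^2

The Jordan structure of A has elementary divisors (x - 4)^2, (x - 4), (x - 4). Arranging the block sizes at each eigenvalue in decreasing order and taking row products gives the invariant factors.

Invariant factors (smallest first, each dividing the next): x - 4, x - 4, (x - 4)^2.

Check: the last factor (x - 4)^2 is the minimal polynomial, and the product (x - 4)^4 is the characteristic polynomial.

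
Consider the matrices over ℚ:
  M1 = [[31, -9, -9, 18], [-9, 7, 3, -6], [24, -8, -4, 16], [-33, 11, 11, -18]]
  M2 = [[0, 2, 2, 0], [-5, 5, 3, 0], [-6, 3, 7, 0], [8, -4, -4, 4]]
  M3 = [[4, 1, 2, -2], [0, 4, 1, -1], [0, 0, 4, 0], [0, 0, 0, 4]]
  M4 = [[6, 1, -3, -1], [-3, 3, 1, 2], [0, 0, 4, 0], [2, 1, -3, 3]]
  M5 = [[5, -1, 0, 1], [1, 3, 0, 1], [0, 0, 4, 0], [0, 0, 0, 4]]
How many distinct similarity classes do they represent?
Characteristic polynomials: χ_{M1} = (x - 4)^4, χ_{M2} = (x - 4)^4, χ_{M3} = (x - 4)^4, χ_{M4} = (x - 4)^4, χ_{M5} = (x - 4)^4.

{M1, M5}: invariant factors x - 4, x - 4, (x - 4)^2.

{M2, M3, M4}: invariant factors x - 4, (x - 4)^3.

Matrices are similar if and only if their invariant-factor lists agree; the partition into similarity classes is {M1, M5}, {M2, M3, M4}.

2 classes: {M1, M5}, {M2, M3, M4}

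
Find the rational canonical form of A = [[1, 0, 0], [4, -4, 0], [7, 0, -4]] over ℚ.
The invariant factors of A (the non-unit diagonal entries of the Smith normal form of xI - A over ℚ[x]) are x + 4, (x - 1)(x + 4), each dividing the next. The characteristic polynomial is their product, (x - 1)(x + 4)^2.

The rational canonical form is the block-diagonal matrix of companion matrices C(f_i):
R = [[-4, 0, 0], [0, 0, 4], [0, 1, -3]].

R = [[-4, 0, 0], [0, 0, 4], [0, 1, -3]]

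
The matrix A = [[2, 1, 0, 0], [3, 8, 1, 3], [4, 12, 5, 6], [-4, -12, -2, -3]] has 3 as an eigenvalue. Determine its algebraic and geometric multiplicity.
The characteristic polynomial is (x - 3)^4, so the factor x - 3 appears with exponent 4: the algebraic multiplicity is 4.

rank(A - 3I) = 2, so the eigenspace has dimension 4 - 2 = 2: the geometric multiplicity is 2.

Since 2 < 4, A is not diagonalizable.

algebraic multiplicity 4, geometric multiplicity 2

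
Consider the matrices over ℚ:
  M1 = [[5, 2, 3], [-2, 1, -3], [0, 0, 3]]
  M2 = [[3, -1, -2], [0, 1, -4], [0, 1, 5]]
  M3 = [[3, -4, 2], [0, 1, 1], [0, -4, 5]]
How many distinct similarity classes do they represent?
Characteristic polynomials: χ_{M1} = (x - 3)^3, χ_{M2} = (x - 3)^3, χ_{M3} = (x - 3)^3.

{M1, M2, M3}: invariant factors x - 3, (x - 3)^2.

Matrices are similar if and only if their invariant-factor lists agree; the partition into similarity classes is {M1, M2, M3}.

1 class: {M1, M2, M3}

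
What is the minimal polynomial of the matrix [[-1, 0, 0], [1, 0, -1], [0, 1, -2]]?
The characteristic polynomial factors as (x + 1)^3. The minimal polynomial is ∏(x - λ)^{k_λ} where k_λ is the size of the largest Jordan block at λ.

For λ = -1: rank(A + I) = 2, and the largest Jordan block has size 3 (the smallest k with rank((A + I)^k) = rank((A + I)^(k+1))).

So m_A(x) = (x + 1)^3.

m_A(x) = (x + 1)^3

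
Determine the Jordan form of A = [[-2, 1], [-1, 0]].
The characteristic polynomial is det(xI - A) = (x + 1)^2, so the eigenvalues are -1 (algebraic multiplicity 2).

For λ = -1: rank(A + I) = 1, rank((A + I)^2) = 0. The eigenspace has dimension 2 - 1 = 1, so there is 1 Jordan block; the rank sequence gives block sizes [2].

Assembling the blocks gives the Jordan form J above.

J = [[-1, 1], [0, -1]]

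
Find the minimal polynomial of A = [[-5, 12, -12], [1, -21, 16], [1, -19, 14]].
The characteristic polynomial factors as (x + 2)(x + 5)^2. The minimal polynomial is ∏(x - λ)^{k_λ} where k_λ is the size of the largest Jordan block at λ.

For λ = -5: rank(A + 5I) = 2, and the largest Jordan block has size 2 (the smallest k with rank((A + 5I)^k) = rank((A + 5I)^(k+1))).
For λ = -2: rank(A + 2I) = 2, and the largest Jordan block has size 1 (the smallest k with rank((A + 2I)^k) = rank((A + 2I)^(k+1))).

So m_A(x) = (x + 2)(x + 5)^2.

m_A(x) = (x + 2)(x + 5)^2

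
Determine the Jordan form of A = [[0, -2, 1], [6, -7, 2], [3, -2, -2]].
J = [[-3, 1, 0], [0, -3, 0], [0, 0, -3]]

The characteristic polynomial is det(xI - A) = (x + 3)^3, so the eigenvalues are -3 (algebraic multiplicity 3).

For λ = -3: rank(A + 3I) = 1, rank((A + 3I)^2) = 0. The eigenspace has dimension 3 - 1 = 2, so there are 2 Jordan blocks; the rank sequence gives block sizes [2, 1].

Assembling the blocks gives the Jordan form J above.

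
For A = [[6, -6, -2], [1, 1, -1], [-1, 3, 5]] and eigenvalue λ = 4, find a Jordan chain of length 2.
v_1 = [[1, 0, 0]]^T, v_2 = [[2, 1, -1]]^T

We seek v_1 ∈ ker((A - 4I)^2) \ ker(A - 4I), then set v_{i+1} = (A - 4I) v_i.

One such chain is v_1 = [[1, 0, 0]]^T, v_2 = [[2, 1, -1]]^T. Check: (A - 4I) v_2 = [[0, 0, 0]]^T = 0.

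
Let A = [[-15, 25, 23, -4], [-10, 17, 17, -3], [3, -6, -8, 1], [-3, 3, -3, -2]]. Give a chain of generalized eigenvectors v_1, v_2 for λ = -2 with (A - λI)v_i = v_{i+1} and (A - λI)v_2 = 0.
We seek v_1 ∈ ker((A + 2I)^2) \ ker(A + 2I), then set v_{i+1} = (A + 2I) v_i.

One such chain is v_1 = [[-1, 0, 0, 3]]^T, v_2 = [[1, 1, 0, 3]]^T. Check: (A + 2I) v_2 = [[0, 0, 0, 0]]^T = 0.

v_1 = [[-1, 0, 0, 3]]^T, v_2 = [[1, 1, 0, 3]]^T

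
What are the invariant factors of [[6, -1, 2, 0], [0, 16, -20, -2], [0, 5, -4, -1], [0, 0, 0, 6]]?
(x - 6)^2, (x - 6)^2

The Jordan structure of A has elementary divisors (x - 6)^2, (x - 6)^2. Arranging the block sizes at each eigenvalue in decreasing order and taking row products gives the invariant factors.

Invariant factors (smallest first, each dividing the next): (x - 6)^2, (x - 6)^2.

Check: the last factor (x - 6)^2 is the minimal polynomial, and the product (x - 6)^4 is the characteristic polynomial.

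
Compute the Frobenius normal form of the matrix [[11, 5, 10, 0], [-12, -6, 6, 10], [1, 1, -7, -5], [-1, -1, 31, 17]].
The invariant factors of A (the non-unit diagonal entries of the Smith normal form of xI - A over ℚ[x]) are x - 6, (x - 6)(x - 2)(x - 1), each dividing the next. The characteristic polynomial is their product, (x - 6)^2(x - 2)(x - 1).

The rational canonical form is the block-diagonal matrix of companion matrices C(f_i):
R = [[6, 0, 0, 0], [0, 0, 0, 12], [0, 1, 0, -20], [0, 0, 1, 9]].

R = [[6, 0, 0, 0], [0, 0, 0, 12], [0, 1, 0, -20], [0, 0, 1, 9]]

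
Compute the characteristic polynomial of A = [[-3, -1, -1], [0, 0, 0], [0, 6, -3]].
xI - A = [[x + 3, 1, 1], [0, x, 0], [0, -6, x + 3]].

Expanding det(xI - A) along the first row:
det(xI - A) = + (x + 3)·det([[x, 0], [-6, x + 3]]) - (1)·det([[0, 0], [0, x + 3]]) + (1)·det([[0, x], [0, -6]]).

Evaluating gives χ_A(x) = x^3 + 6x^2 + 9x = x(x + 3)^2.

χ_A(x) = x(x + 3)^2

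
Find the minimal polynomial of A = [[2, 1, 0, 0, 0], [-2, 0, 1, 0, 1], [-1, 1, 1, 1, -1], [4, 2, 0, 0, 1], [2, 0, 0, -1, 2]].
The characteristic polynomial factors as (x - 1)^5. The minimal polynomial is ∏(x - λ)^{k_λ} where k_λ is the size of the largest Jordan block at λ.

For λ = 1: rank(A - I) = 3, and the largest Jordan block has size 3 (the smallest k with rank((A - I)^k) = rank((A - I)^(k+1))).

So m_A(x) = (x - 1)^3.

m_A(x) = (x - 1)^3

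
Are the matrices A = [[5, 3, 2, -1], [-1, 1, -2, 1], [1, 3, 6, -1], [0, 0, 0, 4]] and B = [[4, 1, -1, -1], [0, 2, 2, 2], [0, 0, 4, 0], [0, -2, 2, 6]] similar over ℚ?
Yes.

Two matrices over a field are similar if and only if they have the same invariant factors.

Both A and B have characteristic polynomial (x - 4)^4 and minimal polynomial (x - 4)^2. Computing further, both have invariant factors x - 4, x - 4, (x - 4)^2. Hence A and B are similar.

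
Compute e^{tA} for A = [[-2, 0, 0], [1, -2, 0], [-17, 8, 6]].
A has Jordan form J = [[-2, 1, 0], [0, -2, 0], [0, 0, 6]] with A = PJP^{-1}, so e^{tA} = P e^{tJ} P^{-1}.

For a Jordan block J_k(λ), e^{tJ_k(λ)} = e^{λt} · (I + tN + t^2 N^2/2! + ... + t^{k-1} N^{k-1}/(k-1)!) where N is the nilpotent superdiagonal part.

Assembling the blocks and conjugating back gives the entries of e^{tA} as shown above.

e^{tA} = [[e^{-2*t}, 0, 0], [t*e^{-2*t}, e^{-2*t}, 0], [(-t - 2*e^{8*t} + 2)*e^{-2*t}, (e^{8*t} - 1)*e^{-2*t}, e^{6*t}]]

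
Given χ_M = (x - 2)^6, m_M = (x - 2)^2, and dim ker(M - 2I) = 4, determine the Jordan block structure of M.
λ = 2: algebraic multiplicity 6 (exponent in χ_M), largest block size 2 (exponent in m_M), 4 blocks (geometric multiplicity). These force block sizes [2, 2, 1, 1].

Jordan blocks: (2, 2), (2, 2), (2, 1), (2, 1)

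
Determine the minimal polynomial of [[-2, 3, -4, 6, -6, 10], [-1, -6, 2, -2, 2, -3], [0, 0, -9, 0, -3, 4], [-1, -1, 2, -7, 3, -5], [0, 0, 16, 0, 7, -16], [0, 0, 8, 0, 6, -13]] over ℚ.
The characteristic polynomial factors as (x + 5)^6. The minimal polynomial is ∏(x - λ)^{k_λ} where k_λ is the size of the largest Jordan block at λ.

For λ = -5: rank(A + 5I) = 3, and the largest Jordan block has size 3 (the smallest k with rank((A + 5I)^k) = rank((A + 5I)^(k+1))).

So m_A(x) = (x + 5)^3.

m_A(x) = (x + 5)^3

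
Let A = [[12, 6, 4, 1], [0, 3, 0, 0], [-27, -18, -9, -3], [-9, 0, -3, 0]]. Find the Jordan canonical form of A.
J = [[0, 1, 0, 0], [0, 0, 0, 0], [0, 0, 3, 0], [0, 0, 0, 3]]

The characteristic polynomial is det(xI - A) = x^2(x - 3)^2, so the eigenvalues are 0 (algebraic multiplicity 2), 3 (algebraic multiplicity 2).

For λ = 0: rank(A) = 3, rank(A^2) = 2. The eigenspace has dimension 4 - 3 = 1, so there is 1 Jordan block; the rank sequence gives block sizes [2].

For λ = 3: rank(A - 3I) = 2. The eigenspace has dimension 4 - 2 = 2, so there are 2 Jordan blocks; the rank sequence gives block sizes [1, 1].

Assembling the blocks gives the Jordan form J above.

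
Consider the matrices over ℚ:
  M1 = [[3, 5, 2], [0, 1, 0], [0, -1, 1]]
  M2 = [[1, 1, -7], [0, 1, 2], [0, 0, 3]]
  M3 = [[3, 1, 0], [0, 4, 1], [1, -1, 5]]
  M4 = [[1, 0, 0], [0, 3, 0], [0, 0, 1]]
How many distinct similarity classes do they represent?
3 classes: {M1, M2}, {M3}, {M4}

Characteristic polynomials: χ_{M1} = (x - 3)(x - 1)^2, χ_{M2} = (x - 3)(x - 1)^2, χ_{M3} = (x - 4)^3, χ_{M4} = (x - 3)(x - 1)^2.

{M1, M2}: invariant factors (x - 3)(x - 1)^2.

{M3}: invariant factors (x - 4)^3.

{M4}: invariant factors x - 1, (x - 3)(x - 1).

Matrices are similar if and only if their invariant-factor lists agree; the partition into similarity classes is {M1, M2}, {M3}, {M4}.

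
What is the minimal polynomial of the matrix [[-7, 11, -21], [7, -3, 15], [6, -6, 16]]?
m_A(x) = (x - 4)^2(x + 2)

The characteristic polynomial factors as (x - 4)^2(x + 2). The minimal polynomial is ∏(x - λ)^{k_λ} where k_λ is the size of the largest Jordan block at λ.

For λ = -2: rank(A + 2I) = 2, and the largest Jordan block has size 1 (the smallest k with rank((A + 2I)^k) = rank((A + 2I)^(k+1))).
For λ = 4: rank(A - 4I) = 2, and the largest Jordan block has size 2 (the smallest k with rank((A - 4I)^k) = rank((A - 4I)^(k+1))).

So m_A(x) = (x - 4)^2(x + 2).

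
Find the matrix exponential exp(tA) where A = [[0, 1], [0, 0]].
A has Jordan form J = [[0, 1], [0, 0]] with A = PJP^{-1}, so e^{tA} = P e^{tJ} P^{-1}.

For a Jordan block J_k(λ), e^{tJ_k(λ)} = e^{λt} · (I + tN + t^2 N^2/2! + ... + t^{k-1} N^{k-1}/(k-1)!) where N is the nilpotent superdiagonal part.

Assembling the blocks and conjugating back gives the entries of e^{tA} as shown above.

e^{tA} = [[1, t], [0, 1]]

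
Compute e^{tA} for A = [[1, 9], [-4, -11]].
e^{tA} = [[(6*t + 1)*e^{-5*t}, 9*t*e^{-5*t}], [-4*t*e^{-5*t}, (1 - 6*t)*e^{-5*t}]]

A has Jordan form J = [[-5, 1], [0, -5]] with A = PJP^{-1}, so e^{tA} = P e^{tJ} P^{-1}.

For a Jordan block J_k(λ), e^{tJ_k(λ)} = e^{λt} · (I + tN + t^2 N^2/2! + ... + t^{k-1} N^{k-1}/(k-1)!) where N is the nilpotent superdiagonal part.

Assembling the blocks and conjugating back gives the entries of e^{tA} as shown above.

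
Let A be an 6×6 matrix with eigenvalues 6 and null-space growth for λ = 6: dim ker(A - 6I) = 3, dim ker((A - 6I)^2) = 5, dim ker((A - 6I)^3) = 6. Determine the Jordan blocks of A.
Jordan blocks: (6, 3), (6, 2), (6, 1)

λ = 6: successive nullity increments [3, 2, 1] count blocks of size ≥ k; block sizes are [3, 2, 1].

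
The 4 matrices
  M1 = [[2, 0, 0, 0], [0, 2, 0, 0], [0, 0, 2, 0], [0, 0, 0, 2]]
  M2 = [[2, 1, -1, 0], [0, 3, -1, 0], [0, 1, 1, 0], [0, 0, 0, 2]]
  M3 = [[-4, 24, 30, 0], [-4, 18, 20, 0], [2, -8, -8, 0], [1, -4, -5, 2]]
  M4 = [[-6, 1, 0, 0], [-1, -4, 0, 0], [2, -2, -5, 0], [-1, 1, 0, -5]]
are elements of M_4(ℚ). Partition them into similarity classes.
Characteristic polynomials: χ_{M1} = (x - 2)^4, χ_{M2} = (x - 2)^4, χ_{M3} = (x - 2)^4, χ_{M4} = (x + 5)^4.

{M1}: invariant factors x - 2, x - 2, x - 2, x - 2.

{M2, M3}: invariant factors x - 2, x - 2, (x - 2)^2.

{M4}: invariant factors x + 5, x + 5, (x + 5)^2.

Matrices are similar if and only if their invariant-factor lists agree; the partition into similarity classes is {M1}, {M2, M3}, {M4}.

3 classes: {M1}, {M2, M3}, {M4}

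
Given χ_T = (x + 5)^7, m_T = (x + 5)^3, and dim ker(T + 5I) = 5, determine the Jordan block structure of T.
Jordan blocks: (-5, 3), (-5, 1), (-5, 1), (-5, 1), (-5, 1)

λ = -5: algebraic multiplicity 7 (exponent in χ_T), largest block size 3 (exponent in m_T), 5 blocks (geometric multiplicity). These force block sizes [3, 1, 1, 1, 1].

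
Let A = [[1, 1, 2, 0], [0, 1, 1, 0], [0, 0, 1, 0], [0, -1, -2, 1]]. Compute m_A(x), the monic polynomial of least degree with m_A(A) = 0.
The characteristic polynomial factors as (x - 1)^4. The minimal polynomial is ∏(x - λ)^{k_λ} where k_λ is the size of the largest Jordan block at λ.

For λ = 1: rank(A - I) = 2, and the largest Jordan block has size 3 (the smallest k with rank((A - I)^k) = rank((A - I)^(k+1))).

So m_A(x) = (x - 1)^3.

m_A(x) = (x - 1)^3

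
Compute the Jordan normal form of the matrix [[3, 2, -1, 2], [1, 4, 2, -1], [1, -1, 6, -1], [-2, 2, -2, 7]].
J = [[5, 1, 0, 0], [0, 5, 1, 0], [0, 0, 5, 0], [0, 0, 0, 5]]

The characteristic polynomial is det(xI - A) = (x - 5)^4, so the eigenvalues are 5 (algebraic multiplicity 4).

For λ = 5: rank(A - 5I) = 2, rank((A - 5I)^2) = 1, rank((A - 5I)^3) = 0. The eigenspace has dimension 4 - 2 = 2, so there are 2 Jordan blocks; the rank sequence gives block sizes [3, 1].

Assembling the blocks gives the Jordan form J above.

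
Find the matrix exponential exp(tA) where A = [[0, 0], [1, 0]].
e^{tA} = [[1, 0], [t, 1]]

A has Jordan form J = [[0, 1], [0, 0]] with A = PJP^{-1}, so e^{tA} = P e^{tJ} P^{-1}.

For a Jordan block J_k(λ), e^{tJ_k(λ)} = e^{λt} · (I + tN + t^2 N^2/2! + ... + t^{k-1} N^{k-1}/(k-1)!) where N is the nilpotent superdiagonal part.

Assembling the blocks and conjugating back gives the entries of e^{tA} as shown above.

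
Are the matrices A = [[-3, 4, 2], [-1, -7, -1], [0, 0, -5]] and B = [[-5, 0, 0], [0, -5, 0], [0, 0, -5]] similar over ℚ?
Both have characteristic polynomial (x + 5)^3, but the minimal polynomial of A is (x + 5)^2 while the minimal polynomial of B is x + 5. The minimal polynomial is a similarity invariant, so A and B are not similar.

No.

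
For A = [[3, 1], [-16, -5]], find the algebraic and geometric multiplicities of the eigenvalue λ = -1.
algebraic multiplicity 2, geometric multiplicity 1

The characteristic polynomial is (x + 1)^2, so the factor x + 1 appears with exponent 2: the algebraic multiplicity is 2.

rank(A + I) = 1, so the eigenspace has dimension 2 - 1 = 1: the geometric multiplicity is 1.

Since 1 < 2, A is not diagonalizable.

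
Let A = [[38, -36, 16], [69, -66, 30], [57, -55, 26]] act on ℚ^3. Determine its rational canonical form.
R = [[0, 0, -12], [1, 0, 14], [0, 1, -2]]

The invariant factors of A (the non-unit diagonal entries of the Smith normal form of xI - A over ℚ[x]) are (x - 2)(x^2 + 4x - 6), each dividing the next. The characteristic polynomial is their product, (x - 2)(x^2 + 4x - 6).

The rational canonical form is the block-diagonal matrix of companion matrices C(f_i):
R = [[0, 0, -12], [1, 0, 14], [0, 1, -2]].

Note the characteristic polynomial does not split into linear factors over ℚ, so A has no Jordan form over ℚ; the rational canonical form exists over any field.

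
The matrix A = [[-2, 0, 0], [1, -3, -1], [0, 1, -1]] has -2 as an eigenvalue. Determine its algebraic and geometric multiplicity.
algebraic multiplicity 3, geometric multiplicity 1

The characteristic polynomial is (x + 2)^3, so the factor x + 2 appears with exponent 3: the algebraic multiplicity is 3.

rank(A + 2I) = 2, so the eigenspace has dimension 3 - 2 = 1: the geometric multiplicity is 1.

Since 1 < 3, A is not diagonalizable.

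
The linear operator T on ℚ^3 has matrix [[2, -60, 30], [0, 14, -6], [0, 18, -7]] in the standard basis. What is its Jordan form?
The characteristic polynomial is det(xI - A) = (x - 5)(x - 2)^2, so the eigenvalues are 2 (algebraic multiplicity 2), 5 (algebraic multiplicity 1).

For λ = 2: rank(A - 2I) = 1. The eigenspace has dimension 3 - 1 = 2, so there are 2 Jordan blocks; the rank sequence gives block sizes [1, 1].

For λ = 5: algebraic multiplicity 1 gives one 1×1 block.

Assembling the blocks gives the Jordan form J above.

J = [[2, 0, 0], [0, 2, 0], [0, 0, 5]]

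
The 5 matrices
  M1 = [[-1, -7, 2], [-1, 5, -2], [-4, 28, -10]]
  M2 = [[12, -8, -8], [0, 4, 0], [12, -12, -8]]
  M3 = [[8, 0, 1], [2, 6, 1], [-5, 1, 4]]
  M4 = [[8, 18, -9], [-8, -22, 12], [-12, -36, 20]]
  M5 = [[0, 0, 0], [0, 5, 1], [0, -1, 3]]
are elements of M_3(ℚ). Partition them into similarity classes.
5 classes: {M1}, {M2}, {M3}, {M4}, {M5}

Characteristic polynomials: χ_{M1} = (x + 2)^3, χ_{M2} = x(x - 4)^2, χ_{M3} = (x - 6)^3, χ_{M4} = (x - 2)^3, χ_{M5} = x(x - 4)^2.

{M1}: invariant factors x + 2, (x + 2)^2.

{M2}: invariant factors x - 4, x(x - 4).

{M3}: invariant factors (x - 6)^3.

{M4}: invariant factors x - 2, (x - 2)^2.

{M5}: invariant factors x(x - 4)^2.

Matrices are similar if and only if their invariant-factor lists agree; the partition into similarity classes is {M1}, {M2}, {M3}, {M4}, {M5}.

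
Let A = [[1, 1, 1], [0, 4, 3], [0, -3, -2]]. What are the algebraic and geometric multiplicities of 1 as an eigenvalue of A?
algebraic multiplicity 3, geometric multiplicity 2

The characteristic polynomial is (x - 1)^3, so the factor x - 1 appears with exponent 3: the algebraic multiplicity is 3.

rank(A - I) = 1, so the eigenspace has dimension 3 - 1 = 2: the geometric multiplicity is 2.

Since 2 < 3, A is not diagonalizable.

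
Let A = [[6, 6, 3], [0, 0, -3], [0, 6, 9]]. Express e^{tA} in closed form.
A has Jordan form J = [[3, 0, 0], [0, 6, 0], [0, 0, 6]] with A = PJP^{-1}, so e^{tA} = P e^{tJ} P^{-1}.

For a Jordan block J_k(λ), e^{tJ_k(λ)} = e^{λt} · (I + tN + t^2 N^2/2! + ... + t^{k-1} N^{k-1}/(k-1)!) where N is the nilpotent superdiagonal part.

Assembling the blocks and conjugating back gives the entries of e^{tA} as shown above.

e^{tA} = [[e^{6*t}, 2*(e^{3*t} - 1)*e^{3*t}, e^{6*t} - e^{3*t}], [0, (2 - e^{3*t})*e^{3*t}, -e^{6*t} + e^{3*t}], [0, 2*(e^{3*t} - 1)*e^{3*t}, 2*e^{6*t} - e^{3*t}]]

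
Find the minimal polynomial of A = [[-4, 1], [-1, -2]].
m_A(x) = (x + 3)^2

The characteristic polynomial factors as (x + 3)^2. The minimal polynomial is ∏(x - λ)^{k_λ} where k_λ is the size of the largest Jordan block at λ.

For λ = -3: rank(A + 3I) = 1, and the largest Jordan block has size 2 (the smallest k with rank((A + 3I)^k) = rank((A + 3I)^(k+1))).

So m_A(x) = (x + 3)^2.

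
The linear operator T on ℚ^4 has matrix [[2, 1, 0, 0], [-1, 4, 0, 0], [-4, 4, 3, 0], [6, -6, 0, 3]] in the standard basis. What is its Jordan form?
The characteristic polynomial is det(xI - A) = (x - 3)^4, so the eigenvalues are 3 (algebraic multiplicity 4).

For λ = 3: rank(A - 3I) = 1, rank((A - 3I)^2) = 0. The eigenspace has dimension 4 - 1 = 3, so there are 3 Jordan blocks; the rank sequence gives block sizes [2, 1, 1].

Assembling the blocks gives the Jordan form J above.

J = [[3, 1, 0, 0], [0, 3, 0, 0], [0, 0, 3, 0], [0, 0, 0, 3]]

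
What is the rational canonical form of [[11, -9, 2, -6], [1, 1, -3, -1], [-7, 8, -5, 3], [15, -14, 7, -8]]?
R = [[0, 0, 0, -5], [1, 0, 0, -2], [0, 1, 0, 3], [0, 0, 1, -1]]

The invariant factors of A (the non-unit diagonal entries of the Smith normal form of xI - A over ℚ[x]) are (x + 1)(x^3 - 3x + 5), each dividing the next. The characteristic polynomial is their product, (x + 1)(x^3 - 3x + 5).

The rational canonical form is the block-diagonal matrix of companion matrices C(f_i):
R = [[0, 0, 0, -5], [1, 0, 0, -2], [0, 1, 0, 3], [0, 0, 1, -1]].

Note the characteristic polynomial does not split into linear factors over ℚ, so A has no Jordan form over ℚ; the rational canonical form exists over any field.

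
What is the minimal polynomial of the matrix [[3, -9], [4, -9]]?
The characteristic polynomial factors as (x + 3)^2. The minimal polynomial is ∏(x - λ)^{k_λ} where k_λ is the size of the largest Jordan block at λ.

For λ = -3: rank(A + 3I) = 1, and the largest Jordan block has size 2 (the smallest k with rank((A + 3I)^k) = rank((A + 3I)^(k+1))).

So m_A(x) = (x + 3)^2.

m_A(x) = (x + 3)^2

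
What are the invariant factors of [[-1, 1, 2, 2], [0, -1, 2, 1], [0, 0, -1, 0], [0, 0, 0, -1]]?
The Jordan structure of A has elementary divisors (x + 1)^3, (x + 1). Arranging the block sizes at each eigenvalue in decreasing order and taking row products gives the invariant factors.

Invariant factors (smallest first, each dividing the next): x + 1, (x + 1)^3.

Check: the last factor (x + 1)^3 is the minimal polynomial, and the product (x + 1)^4 is the characteristic polynomial.

x + 1, (x + 1)^3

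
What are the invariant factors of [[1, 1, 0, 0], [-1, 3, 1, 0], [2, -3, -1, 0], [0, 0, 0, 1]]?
The Jordan structure of A has elementary divisors (x - 1)^3, (x - 1). Arranging the block sizes at each eigenvalue in decreasing order and taking row products gives the invariant factors.

Invariant factors (smallest first, each dividing the next): x - 1, (x - 1)^3.

Check: the last factor (x - 1)^3 is the minimal polynomial, and the product (x - 1)^4 is the characteristic polynomial.

x - 1, (x - 1)^3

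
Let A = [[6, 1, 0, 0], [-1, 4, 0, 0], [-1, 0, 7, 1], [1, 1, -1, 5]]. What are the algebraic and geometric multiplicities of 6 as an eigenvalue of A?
The characteristic polynomial is (x - 6)^2(x - 5)^2, so the factor x - 6 appears with exponent 2: the algebraic multiplicity is 2.

rank(A - 6I) = 3, so the eigenspace has dimension 4 - 3 = 1: the geometric multiplicity is 1.

Since 1 < 2, A is not diagonalizable.

algebraic multiplicity 2, geometric multiplicity 1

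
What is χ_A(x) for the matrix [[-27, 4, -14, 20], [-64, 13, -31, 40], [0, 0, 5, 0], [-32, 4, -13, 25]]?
χ_A(x) = (x - 5)^3(x - 1)

xI - A = [[x + 27, -4, 14, -20], [64, x - 13, 31, -40], [0, 0, x - 5, 0], [32, -4, 13, x - 25]].

Expanding det(xI - A) along the first row:
det(xI - A) = + (x + 27)·det([[x - 13, 31, -40], [0, x - 5, 0], [-4, 13, x - 25]]) - (-4)·det([[64, 31, -40], [0, x - 5, 0], [32, 13, x - 25]]) + (14)·det([[64, x - 13, -40], [0, 0, 0], [32, -4, x - 25]]) - (-20)·det([[64, x - 13, 31], [0, 0, x - 5], [32, -4, 13]]).

Evaluating gives χ_A(x) = x^4 - 16x^3 + 90x^2 - 200x + 125 = (x - 5)^3(x - 1).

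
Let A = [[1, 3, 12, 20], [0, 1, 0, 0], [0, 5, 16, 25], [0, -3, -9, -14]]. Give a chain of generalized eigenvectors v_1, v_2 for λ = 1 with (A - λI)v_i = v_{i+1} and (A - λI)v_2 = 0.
We seek v_1 ∈ ker((A - I)^2) \ ker(A - I), then set v_{i+1} = (A - I) v_i.

One such chain is v_1 = [[-2, -1, -3, 2]]^T, v_2 = [[1, 0, 0, 0]]^T. Check: (A - I) v_2 = [[0, 0, 0, 0]]^T = 0.

v_1 = [[-2, -1, -3, 2]]^T, v_2 = [[1, 0, 0, 0]]^T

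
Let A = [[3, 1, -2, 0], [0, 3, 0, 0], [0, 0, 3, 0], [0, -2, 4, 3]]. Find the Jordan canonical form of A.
J = [[3, 1, 0, 0], [0, 3, 0, 0], [0, 0, 3, 0], [0, 0, 0, 3]]

The characteristic polynomial is det(xI - A) = (x - 3)^4, so the eigenvalues are 3 (algebraic multiplicity 4).

For λ = 3: rank(A - 3I) = 1, rank((A - 3I)^2) = 0. The eigenspace has dimension 4 - 1 = 3, so there are 3 Jordan blocks; the rank sequence gives block sizes [2, 1, 1].

Assembling the blocks gives the Jordan form J above.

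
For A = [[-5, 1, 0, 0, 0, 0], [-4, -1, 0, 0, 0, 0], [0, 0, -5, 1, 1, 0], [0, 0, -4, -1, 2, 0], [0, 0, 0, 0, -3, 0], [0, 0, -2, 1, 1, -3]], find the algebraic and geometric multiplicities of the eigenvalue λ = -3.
The characteristic polynomial is (x + 3)^6, so the factor x + 3 appears with exponent 6: the algebraic multiplicity is 6.

rank(A + 3I) = 2, so the eigenspace has dimension 6 - 2 = 4: the geometric multiplicity is 4.

Since 4 < 6, A is not diagonalizable.

algebraic multiplicity 6, geometric multiplicity 4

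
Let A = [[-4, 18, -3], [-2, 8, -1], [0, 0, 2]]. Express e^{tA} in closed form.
e^{tA} = [[(1 - 6*t)*e^{2*t}, 18*t*e^{2*t}, -3*t*e^{2*t}], [-2*t*e^{2*t}, (6*t + 1)*e^{2*t}, -t*e^{2*t}], [0, 0, e^{2*t}]]

A has Jordan form J = [[2, 1, 0], [0, 2, 0], [0, 0, 2]] with A = PJP^{-1}, so e^{tA} = P e^{tJ} P^{-1}.

For a Jordan block J_k(λ), e^{tJ_k(λ)} = e^{λt} · (I + tN + t^2 N^2/2! + ... + t^{k-1} N^{k-1}/(k-1)!) where N is the nilpotent superdiagonal part.

Assembling the blocks and conjugating back gives the entries of e^{tA} as shown above.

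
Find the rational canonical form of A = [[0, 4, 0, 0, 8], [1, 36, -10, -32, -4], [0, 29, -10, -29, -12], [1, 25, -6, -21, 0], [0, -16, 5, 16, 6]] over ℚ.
The invariant factors of A (the non-unit diagonal entries of the Smith normal form of xI - A over ℚ[x]) are x^2 - 4x - 4, (x - 3)(x^2 - 4x - 4), each dividing the next. The characteristic polynomial is their product, (x - 3)(x^2 - 4x - 4)^2.

The rational canonical form is the block-diagonal matrix of companion matrices C(f_i):
R = [[0, 4, 0, 0, 0], [1, 4, 0, 0, 0], [0, 0, 0, 0, -12], [0, 0, 1, 0, -8], [0, 0, 0, 1, 7]].

Note the characteristic polynomial does not split into linear factors over ℚ, so A has no Jordan form over ℚ; the rational canonical form exists over any field.

R = [[0, 4, 0, 0, 0], [1, 4, 0, 0, 0], [0, 0, 0, 0, -12], [0, 0, 1, 0, -8], [0, 0, 0, 1, 7]]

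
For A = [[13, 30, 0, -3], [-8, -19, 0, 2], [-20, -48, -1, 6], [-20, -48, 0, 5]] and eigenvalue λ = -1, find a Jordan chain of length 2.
We seek v_1 ∈ ker((A + I)^2) \ ker(A + I), then set v_{i+1} = (A + I) v_i.

One such chain is v_1 = [[0, 0, 1, 1]]^T, v_2 = [[-3, 2, 6, 6]]^T. Check: (A + I) v_2 = [[0, 0, 0, 0]]^T = 0.

v_1 = [[0, 0, 1, 1]]^T, v_2 = [[-3, 2, 6, 6]]^T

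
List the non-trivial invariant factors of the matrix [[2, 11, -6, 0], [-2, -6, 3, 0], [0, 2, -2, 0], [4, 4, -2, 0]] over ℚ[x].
x(x + 2)^3

The Jordan structure of A has elementary divisors (x + 2)^3, x. Arranging the block sizes at each eigenvalue in decreasing order and taking row products gives the invariant factors.

Invariant factors (smallest first, each dividing the next): x(x + 2)^3.

Check: the last factor x(x + 2)^3 is the minimal polynomial, and the product x(x + 2)^3 is the characteristic polynomial.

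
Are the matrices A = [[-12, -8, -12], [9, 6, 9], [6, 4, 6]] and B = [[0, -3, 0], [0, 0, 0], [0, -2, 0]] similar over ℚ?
Two matrices over a field are similar if and only if they have the same invariant factors.

Both A and B have characteristic polynomial x^3 and minimal polynomial x^2. Computing further, both have invariant factors x, x^2. Hence A and B are similar.

Yes.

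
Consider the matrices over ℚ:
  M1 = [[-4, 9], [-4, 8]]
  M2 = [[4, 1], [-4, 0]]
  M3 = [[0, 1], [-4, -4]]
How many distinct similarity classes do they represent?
2 classes: {M1, M2}, {M3}

Characteristic polynomials: χ_{M1} = (x - 2)^2, χ_{M2} = (x - 2)^2, χ_{M3} = (x + 2)^2.

{M1, M2}: invariant factors (x - 2)^2.

{M3}: invariant factors (x + 2)^2.

Matrices are similar if and only if their invariant-factor lists agree; the partition into similarity classes is {M1, M2}, {M3}.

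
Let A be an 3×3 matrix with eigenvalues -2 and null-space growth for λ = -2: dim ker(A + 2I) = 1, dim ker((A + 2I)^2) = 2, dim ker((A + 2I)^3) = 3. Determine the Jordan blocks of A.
Jordan blocks: (-2, 3)

λ = -2: successive nullity increments [1, 1, 1] count blocks of size ≥ k; block sizes are [3].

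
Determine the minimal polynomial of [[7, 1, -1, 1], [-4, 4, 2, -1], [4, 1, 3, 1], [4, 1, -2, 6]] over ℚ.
m_A(x) = (x - 5)^3

The characteristic polynomial factors as (x - 5)^4. The minimal polynomial is ∏(x - λ)^{k_λ} where k_λ is the size of the largest Jordan block at λ.

For λ = 5: rank(A - 5I) = 2, and the largest Jordan block has size 3 (the smallest k with rank((A - 5I)^k) = rank((A - 5I)^(k+1))).

So m_A(x) = (x - 5)^3.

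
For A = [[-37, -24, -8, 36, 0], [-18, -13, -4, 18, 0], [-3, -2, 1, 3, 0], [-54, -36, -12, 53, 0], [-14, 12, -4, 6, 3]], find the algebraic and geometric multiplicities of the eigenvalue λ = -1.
The characteristic polynomial is (x - 3)^3(x + 1)^2, so the factor x + 1 appears with exponent 2: the algebraic multiplicity is 2.

rank(A + I) = 3, so the eigenspace has dimension 5 - 3 = 2: the geometric multiplicity is 2.

algebraic multiplicity 2, geometric multiplicity 2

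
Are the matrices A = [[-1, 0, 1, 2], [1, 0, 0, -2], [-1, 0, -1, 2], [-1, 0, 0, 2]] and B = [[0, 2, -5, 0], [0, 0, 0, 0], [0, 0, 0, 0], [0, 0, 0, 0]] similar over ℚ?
No.

Both have characteristic polynomial x^4, but the minimal polynomial of A is x^3 while the minimal polynomial of B is x^2. The minimal polynomial is a similarity invariant, so A and B are not similar.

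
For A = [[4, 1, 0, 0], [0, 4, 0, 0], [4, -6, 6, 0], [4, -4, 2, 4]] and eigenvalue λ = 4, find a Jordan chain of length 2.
v_1 = [[-1, 1, 4, -2]]^T, v_2 = [[1, 0, -2, 0]]^T

We seek v_1 ∈ ker((A - 4I)^2) \ ker(A - 4I), then set v_{i+1} = (A - 4I) v_i.

One such chain is v_1 = [[-1, 1, 4, -2]]^T, v_2 = [[1, 0, -2, 0]]^T. Check: (A - 4I) v_2 = [[0, 0, 0, 0]]^T = 0.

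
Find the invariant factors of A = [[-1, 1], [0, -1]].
The Jordan structure of A has elementary divisors (x + 1)^2. Arranging the block sizes at each eigenvalue in decreasing order and taking row products gives the invariant factors.

Invariant factors (smallest first, each dividing the next): (x + 1)^2.

Check: the last factor (x + 1)^2 is the minimal polynomial, and the product (x + 1)^2 is the characteristic polynomial.

(x + 1)^2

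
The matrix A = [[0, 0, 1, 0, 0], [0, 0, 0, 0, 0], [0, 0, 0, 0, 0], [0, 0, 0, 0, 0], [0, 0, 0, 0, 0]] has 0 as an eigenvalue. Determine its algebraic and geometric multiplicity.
The characteristic polynomial is x^5, so the factor x appears with exponent 5: the algebraic multiplicity is 5.

rank(A) = 1, so the eigenspace has dimension 5 - 1 = 4: the geometric multiplicity is 4.

Since 4 < 5, A is not diagonalizable.

algebraic multiplicity 5, geometric multiplicity 4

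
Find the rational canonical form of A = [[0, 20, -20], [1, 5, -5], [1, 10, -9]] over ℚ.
The invariant factors of A (the non-unit diagonal entries of the Smith normal form of xI - A over ℚ[x]) are (x + 4)(x^2 + 5), each dividing the next. The characteristic polynomial is their product, (x + 4)(x^2 + 5).

The rational canonical form is the block-diagonal matrix of companion matrices C(f_i):
R = [[0, 0, -20], [1, 0, -5], [0, 1, -4]].

Note the characteristic polynomial does not split into linear factors over ℚ, so A has no Jordan form over ℚ; the rational canonical form exists over any field.

R = [[0, 0, -20], [1, 0, -5], [0, 1, -4]]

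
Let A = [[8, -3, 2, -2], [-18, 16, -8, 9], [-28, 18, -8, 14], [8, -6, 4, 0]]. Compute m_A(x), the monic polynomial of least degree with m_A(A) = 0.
The characteristic polynomial factors as (x - 4)^4. The minimal polynomial is ∏(x - λ)^{k_λ} where k_λ is the size of the largest Jordan block at λ.

For λ = 4: rank(A - 4I) = 2, and the largest Jordan block has size 3 (the smallest k with rank((A - 4I)^k) = rank((A - 4I)^(k+1))).

So m_A(x) = (x - 4)^3.

m_A(x) = (x - 4)^3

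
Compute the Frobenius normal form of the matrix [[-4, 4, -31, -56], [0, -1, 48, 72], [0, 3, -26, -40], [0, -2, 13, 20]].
R = [[-4, 0, 0, 0], [0, 0, 0, 24], [0, 1, 0, -6], [0, 0, 1, -7]]

The invariant factors of A (the non-unit diagonal entries of the Smith normal form of xI - A over ℚ[x]) are x + 4, (x + 4)(x^2 + 3x - 6), each dividing the next. The characteristic polynomial is their product, (x + 4)^2(x^2 + 3x - 6).

The rational canonical form is the block-diagonal matrix of companion matrices C(f_i):
R = [[-4, 0, 0, 0], [0, 0, 0, 24], [0, 1, 0, -6], [0, 0, 1, -7]].

Note the characteristic polynomial does not split into linear factors over ℚ, so A has no Jordan form over ℚ; the rational canonical form exists over any field.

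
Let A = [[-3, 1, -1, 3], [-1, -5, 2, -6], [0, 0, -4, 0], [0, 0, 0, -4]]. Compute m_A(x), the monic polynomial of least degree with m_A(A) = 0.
m_A(x) = (x + 4)^3

The characteristic polynomial factors as (x + 4)^4. The minimal polynomial is ∏(x - λ)^{k_λ} where k_λ is the size of the largest Jordan block at λ.

For λ = -4: rank(A + 4I) = 2, and the largest Jordan block has size 3 (the smallest k with rank((A + 4I)^k) = rank((A + 4I)^(k+1))).

So m_A(x) = (x + 4)^3.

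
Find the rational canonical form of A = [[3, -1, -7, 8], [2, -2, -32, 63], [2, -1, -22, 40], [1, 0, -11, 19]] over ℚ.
The invariant factors of A (the non-unit diagonal entries of the Smith normal form of xI - A over ℚ[x]) are (x - 2)^2(x + 3)^2, each dividing the next. The characteristic polynomial is their product, (x - 2)^2(x + 3)^2.

The rational canonical form is the block-diagonal matrix of companion matrices C(f_i):
R = [[0, 0, 0, -36], [1, 0, 0, 12], [0, 1, 0, 11], [0, 0, 1, -2]].

R = [[0, 0, 0, -36], [1, 0, 0, 12], [0, 1, 0, 11], [0, 0, 1, -2]]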